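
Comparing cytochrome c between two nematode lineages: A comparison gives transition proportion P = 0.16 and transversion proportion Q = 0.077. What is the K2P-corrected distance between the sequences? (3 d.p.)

Under the Kimura two-parameter model, d = −½ ln(1 − 2P − Q) − ¼ ln(1 − 2Q).
1 − 2P − Q = 0.603, giving −½ ln(0.603) = 0.252919.
1 − 2Q = 0.846, giving −¼ ln(0.846) = 0.041809.
d = 0.252919 + 0.041809 = 0.294728.

0.295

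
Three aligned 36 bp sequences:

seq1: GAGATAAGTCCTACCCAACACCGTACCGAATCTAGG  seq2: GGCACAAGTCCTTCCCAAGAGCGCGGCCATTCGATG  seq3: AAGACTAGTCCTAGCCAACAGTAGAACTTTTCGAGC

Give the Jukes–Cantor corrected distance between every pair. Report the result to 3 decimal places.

seq1–seq2: 13/36 sites differ → p ≈ 0.361111, d = −0.75 ln(1 − 0.481481) = 0.492584 ≈ 0.493.
seq1–seq3: 14/36 sites differ → p ≈ 0.388889, d = −0.75 ln(1 − 0.518519) = 0.548166 ≈ 0.548.
seq2–seq3: 16/36 sites differ → p ≈ 0.444444, d = −0.75 ln(1 − 0.592592) = 0.673455 ≈ 0.673.

d(seq1,seq2) = 0.493, d(seq1,seq3) = 0.548, d(seq2,seq3) = 0.673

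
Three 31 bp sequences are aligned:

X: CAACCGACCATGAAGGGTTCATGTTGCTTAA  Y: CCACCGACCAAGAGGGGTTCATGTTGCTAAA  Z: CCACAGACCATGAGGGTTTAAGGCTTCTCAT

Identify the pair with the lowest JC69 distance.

X–Y: 4/31 differ, p = 0.129, d = 0.142.
X–Z: 10/31 differ, p = 0.323, d = 0.422.
Y–Z: 9/31 differ, p = 0.290, d = 0.367.
The smallest distance is between X and Y.

X and Y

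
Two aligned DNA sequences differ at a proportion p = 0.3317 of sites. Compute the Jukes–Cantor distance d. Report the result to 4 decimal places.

0.4379

d = −(3/4) ln(1 − 4p/3) = −0.75 ln(1 − 0.442267) = −0.75 ln(0.557733)
  = −0.75 × (-0.583875) = 0.437906 substitutions/site.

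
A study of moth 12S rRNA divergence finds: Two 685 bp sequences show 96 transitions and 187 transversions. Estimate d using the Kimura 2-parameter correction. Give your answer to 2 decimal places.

0.60

P = 96/685 ≈ 0.140146 and Q = 187/685 ≈ 0.272993.
Under the Kimura two-parameter model, d = −½ ln(1 − 2P − Q) − ¼ ln(1 − 2Q).
1 − 2P − Q = 0.446715, giving −½ ln(0.446715) = 0.402917.
1 − 2Q = 0.454014, giving −¼ ln(0.454014) = 0.197407.
d = 0.402917 + 0.197407 = 0.600324.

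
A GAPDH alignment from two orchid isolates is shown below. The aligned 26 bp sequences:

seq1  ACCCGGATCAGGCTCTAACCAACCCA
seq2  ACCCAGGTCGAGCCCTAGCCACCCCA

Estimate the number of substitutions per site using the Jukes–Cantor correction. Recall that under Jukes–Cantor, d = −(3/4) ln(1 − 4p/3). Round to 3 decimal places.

0.334

The sequences differ at 7 of 26 sites (5, 7, 10, 11, 14, 18, 22), so p = 7/26 ≈ 0.269231.
d = −(3/4) ln(1 − 4p/3) = −0.75 ln(1 − 0.358975) = −0.75 ln(0.641025)
  = −0.75 × (-0.444687) = 0.333515 substitutions/site.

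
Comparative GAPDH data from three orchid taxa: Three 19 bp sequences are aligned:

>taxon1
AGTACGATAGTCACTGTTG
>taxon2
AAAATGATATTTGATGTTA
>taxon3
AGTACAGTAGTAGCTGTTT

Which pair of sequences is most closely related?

taxon1–taxon2: 8/19 differ, p = 0.421, d = 0.618.
taxon1–taxon3: 5/19 differ, p = 0.263, d = 0.324.
taxon2–taxon3: 9/19 differ, p = 0.474, d = 0.749.
The smallest distance is between taxon1 and taxon3.

taxon1 and taxon3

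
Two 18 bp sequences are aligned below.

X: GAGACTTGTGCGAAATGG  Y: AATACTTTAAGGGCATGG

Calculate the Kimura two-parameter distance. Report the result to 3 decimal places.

Of 18 sites, 3 differences are transitions and 5 are transversions, so P = 3/18 ≈ 0.166667 and Q = 5/18 ≈ 0.277778.
Under the Kimura two-parameter model, d = −½ ln(1 − 2P − Q) − ¼ ln(1 − 2Q).
1 − 2P − Q = 0.388888, giving −½ ln(0.388888) = 0.472232.
1 − 2Q = 0.444444, giving −¼ ln(0.444444) = 0.202733.
d = 0.472232 + 0.202733 = 0.674965.

0.675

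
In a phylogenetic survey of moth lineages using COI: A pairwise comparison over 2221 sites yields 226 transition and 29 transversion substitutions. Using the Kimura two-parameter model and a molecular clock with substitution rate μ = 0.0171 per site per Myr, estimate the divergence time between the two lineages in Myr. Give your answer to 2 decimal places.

P = 226/2221 ≈ 0.101756 and Q = 29/2221 ≈ 0.013057.
Under the Kimura two-parameter model, d = −½ ln(1 − 2P − Q) − ¼ ln(1 − 2Q).
1 − 2P − Q = 0.783431, giving −½ ln(0.783431) = 0.122036.
1 − 2Q = 0.973886, giving −¼ ln(0.973886) = 0.006615.
d = 0.122036 + 0.006615 = 0.128651.
Under a molecular clock d = 2μt, so t = d/(2μ) = 0.128651 / (2 × 0.0171) = 3.76 Myr.

3.76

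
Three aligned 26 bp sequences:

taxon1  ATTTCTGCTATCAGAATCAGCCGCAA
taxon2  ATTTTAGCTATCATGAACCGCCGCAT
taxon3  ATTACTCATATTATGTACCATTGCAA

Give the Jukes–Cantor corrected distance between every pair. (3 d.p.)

taxon1–taxon2: 7/26 sites differ → p ≈ 0.269231, d = −0.75 ln(1 − 0.358975) = 0.333515 ≈ 0.334.
taxon1–taxon3: 12/26 sites differ → p ≈ 0.461538, d = −0.75 ln(1 − 0.615384) = 0.716632 ≈ 0.717.
taxon2–taxon3: 11/26 sites differ → p ≈ 0.423077, d = −0.75 ln(1 − 0.564103) = 0.622762 ≈ 0.623.

d(taxon1,taxon2) = 0.334, d(taxon1,taxon3) = 0.717, d(taxon2,taxon3) = 0.623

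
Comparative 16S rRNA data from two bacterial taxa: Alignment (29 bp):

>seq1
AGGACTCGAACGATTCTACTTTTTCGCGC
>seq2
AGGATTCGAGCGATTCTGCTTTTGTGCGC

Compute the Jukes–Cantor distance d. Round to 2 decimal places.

The sequences differ at 5 of 29 sites (5, 10, 18, 24, 25), so p = 5/29 ≈ 0.172414.
d = −(3/4) ln(1 − 4p/3) = −0.75 ln(1 − 0.229885) = −0.75 ln(0.770115)
  = −0.75 × (-0.261215) = 0.195911 substitutions/site.

0.20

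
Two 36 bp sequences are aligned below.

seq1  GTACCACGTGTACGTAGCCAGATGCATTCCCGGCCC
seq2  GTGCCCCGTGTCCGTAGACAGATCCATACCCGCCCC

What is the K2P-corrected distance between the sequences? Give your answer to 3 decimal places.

0.227

Of 36 sites, 1 differences are transitions and 6 are transversions, so P = 1/36 ≈ 0.027778 and Q = 6/36 ≈ 0.166667.
Under the Kimura two-parameter model, d = −½ ln(1 − 2P − Q) − ¼ ln(1 − 2Q).
1 − 2P − Q = 0.777777, giving −½ ln(0.777777) = 0.125658.
1 − 2Q = 0.666666, giving −¼ ln(0.666666) = 0.101367.
d = 0.125658 + 0.101367 = 0.227025.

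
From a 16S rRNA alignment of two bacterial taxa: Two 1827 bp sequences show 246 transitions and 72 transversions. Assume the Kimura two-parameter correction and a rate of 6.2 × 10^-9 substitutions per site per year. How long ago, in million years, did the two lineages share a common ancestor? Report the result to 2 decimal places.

P = 246/1827 ≈ 0.134647 and Q = 72/1827 ≈ 0.039409.
Under the Kimura two-parameter model, d = −½ ln(1 − 2P − Q) − ¼ ln(1 − 2Q).
1 − 2P − Q = 0.691297, giving −½ ln(0.691297) = 0.184593.
1 − 2Q = 0.921182, giving −¼ ln(0.921182) = 0.020524.
d = 0.184593 + 0.020524 = 0.205117.
Under a molecular clock d = 2μt, so t = d/(2μ) = 0.205117 / (2 × 6.2 × 10^-9) = 16.54 million years.

16.54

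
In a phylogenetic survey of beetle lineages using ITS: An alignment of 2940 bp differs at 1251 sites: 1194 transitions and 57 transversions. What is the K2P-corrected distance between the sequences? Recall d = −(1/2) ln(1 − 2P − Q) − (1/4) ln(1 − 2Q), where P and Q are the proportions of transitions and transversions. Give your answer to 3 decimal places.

P = 1194/2940 ≈ 0.406122 and Q = 57/2940 ≈ 0.019388.
Under the Kimura two-parameter model, d = −½ ln(1 − 2P − Q) − ¼ ln(1 − 2Q).
1 − 2P − Q = 0.168368, giving −½ ln(0.168368) = 0.890802.
1 − 2Q = 0.961224, giving −¼ ln(0.961224) = 0.009887.
d = 0.890802 + 0.009887 = 0.900689.

0.901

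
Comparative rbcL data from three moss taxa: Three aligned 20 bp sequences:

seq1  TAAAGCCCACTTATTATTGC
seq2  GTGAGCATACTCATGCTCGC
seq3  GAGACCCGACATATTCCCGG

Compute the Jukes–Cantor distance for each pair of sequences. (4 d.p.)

seq1–seq2: 9/20 sites differ → p = 0.45, d = −0.75 ln(1 − 0.6) = 0.687218 ≈ 0.6872.
seq1–seq3: 9/20 sites differ → p = 0.45, d = −0.75 ln(1 − 0.6) = 0.687218 ≈ 0.6872.
seq2–seq3: 9/20 sites differ → p = 0.45, d = −0.75 ln(1 − 0.6) = 0.687218 ≈ 0.6872.

d(seq1,seq2) = 0.6872, d(seq1,seq3) = 0.6872, d(seq2,seq3) = 0.6872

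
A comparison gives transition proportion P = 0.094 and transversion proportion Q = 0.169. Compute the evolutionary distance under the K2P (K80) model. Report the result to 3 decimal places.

Under the Kimura two-parameter model, d = −½ ln(1 − 2P − Q) − ¼ ln(1 − 2Q).
1 − 2P − Q = 0.643, giving −½ ln(0.643) = 0.220805.
1 − 2Q = 0.662, giving −¼ ln(0.662) = 0.103122.
d = 0.220805 + 0.103122 = 0.323927.

0.324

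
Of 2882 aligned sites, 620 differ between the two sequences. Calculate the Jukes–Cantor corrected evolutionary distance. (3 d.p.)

0.254

p = 620/2882 ≈ 0.215128.
d = −(3/4) ln(1 − 4p/3) = −0.75 ln(1 − 0.286837) = −0.75 ln(0.713163)
  = −0.75 × (-0.338045) = 0.253534 substitutions/site.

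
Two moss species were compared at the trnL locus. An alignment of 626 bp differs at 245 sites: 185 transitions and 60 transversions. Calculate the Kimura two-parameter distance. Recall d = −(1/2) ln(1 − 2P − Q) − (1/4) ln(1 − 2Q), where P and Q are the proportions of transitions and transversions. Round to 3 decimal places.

0.634

P = 185/626 ≈ 0.295527 and Q = 60/626 ≈ 0.095847.
Under the Kimura two-parameter model, d = −½ ln(1 − 2P − Q) − ¼ ln(1 − 2Q).
1 − 2P − Q = 0.313099, giving −½ ln(0.313099) = 0.580618.
1 − 2Q = 0.808306, giving −¼ ln(0.808306) = 0.053204.
d = 0.580618 + 0.053204 = 0.633822.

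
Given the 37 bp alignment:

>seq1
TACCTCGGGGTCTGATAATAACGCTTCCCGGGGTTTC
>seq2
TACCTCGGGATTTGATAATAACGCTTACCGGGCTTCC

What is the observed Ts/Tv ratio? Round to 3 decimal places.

Transitions are A↔G and C↔T; transversions are all other mismatches.
Transitions: 3. Transversions: 2.
R = 3/2 = 1.500.

1.500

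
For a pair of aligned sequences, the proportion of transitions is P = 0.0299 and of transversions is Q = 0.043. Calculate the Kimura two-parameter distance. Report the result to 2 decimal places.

0.08

Under the Kimura two-parameter model, d = −½ ln(1 − 2P − Q) − ¼ ln(1 − 2Q).
1 − 2P − Q = 0.8972, giving −½ ln(0.8972) = 0.054238.
1 − 2Q = 0.914, giving −¼ ln(0.914) = 0.022481.
d = 0.054238 + 0.022481 = 0.076719.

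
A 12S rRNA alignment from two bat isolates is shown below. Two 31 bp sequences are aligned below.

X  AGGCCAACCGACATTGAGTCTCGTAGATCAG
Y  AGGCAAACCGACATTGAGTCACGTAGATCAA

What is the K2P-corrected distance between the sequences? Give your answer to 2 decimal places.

0.10

Of 31 sites, 1 differences are transitions and 2 are transversions, so P = 1/31 ≈ 0.032258 and Q = 2/31 ≈ 0.064516.
Under the Kimura two-parameter model, d = −½ ln(1 − 2P − Q) − ¼ ln(1 − 2Q).
1 − 2P − Q = 0.870968, giving −½ ln(0.870968) = 0.069075.
1 − 2Q = 0.870968, giving −¼ ln(0.870968) = 0.034538.
d = 0.069075 + 0.034538 = 0.103613.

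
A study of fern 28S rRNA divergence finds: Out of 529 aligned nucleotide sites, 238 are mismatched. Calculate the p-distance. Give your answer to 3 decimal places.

0.450

p = 238/529 = 0.449905… ≈ 0.450 (to 3 d.p.).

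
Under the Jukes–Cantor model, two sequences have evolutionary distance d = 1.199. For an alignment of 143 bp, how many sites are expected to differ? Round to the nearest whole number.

Invert JC69: p = (3/4)(1 − e^(−4d/3)) = 0.75 × (1 − e^(-1.598667)) = 0.75 × (1 − 0.202166) = 0.598376.
Expected differing sites = pL ≈ 0.598376 × 143 = 85.567768 ≈ 86.

86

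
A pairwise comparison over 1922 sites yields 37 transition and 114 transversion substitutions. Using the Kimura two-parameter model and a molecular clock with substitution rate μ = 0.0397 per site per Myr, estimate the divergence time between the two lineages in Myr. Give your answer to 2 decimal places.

P = 37/1922 ≈ 0.019251 and Q = 114/1922 ≈ 0.059313.
Under the Kimura two-parameter model, d = −½ ln(1 − 2P − Q) − ¼ ln(1 − 2Q).
1 − 2P − Q = 0.902185, giving −½ ln(0.902185) = 0.051468.
1 − 2Q = 0.881374, giving −¼ ln(0.881374) = 0.031568.
d = 0.051468 + 0.031568 = 0.083036.
Under a molecular clock d = 2μt, so t = d/(2μ) = 0.083036 / (2 × 0.0397) = 1.05 Myr.

1.05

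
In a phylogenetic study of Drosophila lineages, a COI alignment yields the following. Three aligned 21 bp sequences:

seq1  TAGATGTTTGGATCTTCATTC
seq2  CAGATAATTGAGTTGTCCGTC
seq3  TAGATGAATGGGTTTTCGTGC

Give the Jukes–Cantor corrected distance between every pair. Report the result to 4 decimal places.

d(seq1,seq2) = 0.6355, d(seq1,seq3) = 0.3597, d(seq2,seq3) = 0.5319

seq1–seq2: 9/21 sites differ → p ≈ 0.428571, d = −0.75 ln(1 − 0.571428) = 0.635472 ≈ 0.6355.
seq1–seq3: 6/21 sites differ → p ≈ 0.285714, d = −0.75 ln(1 − 0.380952) = 0.359679 ≈ 0.3597.
seq2–seq3: 8/21 sites differ → p ≈ 0.380952, d = −0.75 ln(1 − 0.507936) = 0.531860 ≈ 0.5319.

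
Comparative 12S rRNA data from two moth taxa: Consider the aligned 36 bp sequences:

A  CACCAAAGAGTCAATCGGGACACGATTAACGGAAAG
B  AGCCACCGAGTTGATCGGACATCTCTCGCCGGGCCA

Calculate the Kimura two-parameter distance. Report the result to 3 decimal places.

Of 36 sites, 8 differences are transitions and 11 are transversions, so P = 8/36 ≈ 0.222222 and Q = 11/36 ≈ 0.305556.
Under the Kimura two-parameter model, d = −½ ln(1 − 2P − Q) − ¼ ln(1 − 2Q).
1 − 2P − Q = 0.25, giving −½ ln(0.25) = 0.693147.
1 − 2Q = 0.388888, giving −¼ ln(0.388888) = 0.236116.
d = 0.693147 + 0.236116 = 0.929263.

0.929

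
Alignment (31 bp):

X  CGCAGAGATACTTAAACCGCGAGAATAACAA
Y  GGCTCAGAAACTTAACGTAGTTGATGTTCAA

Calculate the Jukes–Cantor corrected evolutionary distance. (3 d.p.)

0.777

The sequences differ at 15 of 31 sites, so p = 15/31 ≈ 0.483871.
d = −(3/4) ln(1 − 4p/3) = −0.75 ln(1 − 0.645161) = −0.75 ln(0.354839)
  = −0.75 × (-1.036091) = 0.777068 substitutions/site.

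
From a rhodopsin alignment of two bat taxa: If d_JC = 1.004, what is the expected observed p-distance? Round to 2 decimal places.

p = (3/4)(1 − e^(−4d/3)) = 0.75 × (1 − e^(-1.338667)) = 0.75 × (1 − 0.262195) = 0.553354.

0.55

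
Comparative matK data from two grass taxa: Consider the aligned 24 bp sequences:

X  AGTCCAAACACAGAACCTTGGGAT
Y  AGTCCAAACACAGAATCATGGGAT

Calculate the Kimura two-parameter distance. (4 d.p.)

Of 24 sites, 1 differences are transitions and 1 are transversions, so P = 1/24 ≈ 0.041667 and Q = 1/24 ≈ 0.041667.
Under the Kimura two-parameter model, d = −½ ln(1 − 2P − Q) − ¼ ln(1 − 2Q).
1 − 2P − Q = 0.874999, giving −½ ln(0.874999) = 0.066766.
1 − 2Q = 0.916666, giving −¼ ln(0.916666) = 0.021753.
d = 0.066766 + 0.021753 = 0.088519.

0.0885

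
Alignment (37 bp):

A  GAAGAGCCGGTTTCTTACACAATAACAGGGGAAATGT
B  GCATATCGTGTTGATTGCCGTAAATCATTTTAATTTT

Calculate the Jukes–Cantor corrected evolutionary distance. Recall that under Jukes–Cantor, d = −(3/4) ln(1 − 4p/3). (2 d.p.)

The sequences differ at 19 of 37 sites, so p = 19/37 ≈ 0.513514.
d = −(3/4) ln(1 − 4p/3) = −0.75 ln(1 − 0.684685) = −0.75 ln(0.315315)
  = −0.75 × (-1.154183) = 0.865637 substitutions/site.

0.87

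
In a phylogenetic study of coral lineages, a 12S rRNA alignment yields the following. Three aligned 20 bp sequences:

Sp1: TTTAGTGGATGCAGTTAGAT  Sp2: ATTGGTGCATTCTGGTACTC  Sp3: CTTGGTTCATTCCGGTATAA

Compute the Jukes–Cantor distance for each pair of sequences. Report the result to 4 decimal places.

Sp1–Sp2: 9/20 sites differ → p = 0.45, d = −0.75 ln(1 − 0.6) = 0.687218 ≈ 0.6872.
Sp1–Sp3: 9/20 sites differ → p = 0.45, d = −0.75 ln(1 − 0.6) = 0.687218 ≈ 0.6872.
Sp2–Sp3: 6/20 sites differ → p = 0.3, d = −0.75 ln(1 − 0.4) = 0.383119 ≈ 0.3831.

d(Sp1,Sp2) = 0.6872, d(Sp1,Sp3) = 0.6872, d(Sp2,Sp3) = 0.3831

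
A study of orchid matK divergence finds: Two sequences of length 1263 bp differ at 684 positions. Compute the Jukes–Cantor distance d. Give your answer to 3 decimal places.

p = 684/1263 ≈ 0.541568.
d = −(3/4) ln(1 − 4p/3) = −0.75 ln(1 − 0.722091) = −0.75 ln(0.277909)
  = −0.75 × (-1.280462) = 0.960347 substitutions/site.

0.960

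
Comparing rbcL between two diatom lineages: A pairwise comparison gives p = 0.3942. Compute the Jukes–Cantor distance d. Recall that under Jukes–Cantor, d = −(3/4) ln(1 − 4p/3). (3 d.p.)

d = −(3/4) ln(1 − 4p/3) = −0.75 ln(1 − 0.5256) = −0.75 ln(0.4744)
  = −0.75 × (-0.745704) = 0.559278 substitutions/site.

0.559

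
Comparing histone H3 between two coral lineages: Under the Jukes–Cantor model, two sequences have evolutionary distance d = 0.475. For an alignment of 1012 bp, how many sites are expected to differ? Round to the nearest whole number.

356

Invert JC69: p = (3/4)(1 − e^(−4d/3)) = 0.75 × (1 − e^(-0.633333)) = 0.75 × (1 − 0.530820) = 0.351885.
Expected differing sites = pL ≈ 0.351885 × 1012 = 356.10762 ≈ 356.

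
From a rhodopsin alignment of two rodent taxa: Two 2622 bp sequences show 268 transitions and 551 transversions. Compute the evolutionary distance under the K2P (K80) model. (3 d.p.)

P = 268/2622 ≈ 0.102212 and Q = 551/2622 ≈ 0.210145.
Under the Kimura two-parameter model, d = −½ ln(1 − 2P − Q) − ¼ ln(1 − 2Q).
1 − 2P − Q = 0.585431, giving −½ ln(0.585431) = 0.267703.
1 − 2Q = 0.57971, giving −¼ ln(0.57971) = 0.136307.
d = 0.267703 + 0.136307 = 0.404010.

0.404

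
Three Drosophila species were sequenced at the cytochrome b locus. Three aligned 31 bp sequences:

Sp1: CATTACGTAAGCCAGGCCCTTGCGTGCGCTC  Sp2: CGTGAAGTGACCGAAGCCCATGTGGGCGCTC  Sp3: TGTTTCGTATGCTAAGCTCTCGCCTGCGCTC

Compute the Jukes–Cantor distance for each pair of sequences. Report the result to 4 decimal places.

d(Sp1,Sp2) = 0.4217, d(Sp1,Sp3) = 0.3672, d(Sp2,Sp3) = 0.6913

Sp1–Sp2: 10/31 sites differ → p ≈ 0.322581, d = −0.75 ln(1 − 0.430108) = 0.421731 ≈ 0.4217.
Sp1–Sp3: 9/31 sites differ → p ≈ 0.290323, d = −0.75 ln(1 − 0.387097) = 0.367161 ≈ 0.3672.
Sp2–Sp3: 14/31 sites differ → p ≈ 0.451613, d = −0.75 ln(1 − 0.602151) = 0.691262 ≈ 0.6913.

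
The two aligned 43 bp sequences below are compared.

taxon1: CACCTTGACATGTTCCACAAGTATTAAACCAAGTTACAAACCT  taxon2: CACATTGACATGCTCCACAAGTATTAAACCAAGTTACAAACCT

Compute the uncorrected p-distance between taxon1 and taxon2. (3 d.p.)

The sequences differ at 2 of 43 positions (sites 4, 13).
p = 2/43 = 0.046511… ≈ 0.047 (to 3 d.p.).

0.047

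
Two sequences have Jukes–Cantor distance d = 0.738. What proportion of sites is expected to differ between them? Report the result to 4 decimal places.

0.4696

p = (3/4)(1 − e^(−4d/3)) = 0.75 × (1 − e^(-0.984)) = 0.75 × (1 − 0.373813) = 0.469640.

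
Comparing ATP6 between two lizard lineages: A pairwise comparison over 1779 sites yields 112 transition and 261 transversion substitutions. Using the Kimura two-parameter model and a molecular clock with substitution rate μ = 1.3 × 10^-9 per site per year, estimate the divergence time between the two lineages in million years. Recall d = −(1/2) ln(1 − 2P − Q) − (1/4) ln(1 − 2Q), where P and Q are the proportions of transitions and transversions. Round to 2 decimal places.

P = 112/1779 ≈ 0.062957 and Q = 261/1779 ≈ 0.146712.
Under the Kimura two-parameter model, d = −½ ln(1 − 2P − Q) − ¼ ln(1 − 2Q).
1 − 2P − Q = 0.727374, giving −½ ln(0.727374) = 0.159157.
1 − 2Q = 0.706576, giving −¼ ln(0.706576) = 0.086831.
d = 0.159157 + 0.086831 = 0.245988.
Under a molecular clock d = 2μt, so t = d/(2μ) = 0.245988 / (2 × 1.3 × 10^-9) = 94.61 million years.

94.61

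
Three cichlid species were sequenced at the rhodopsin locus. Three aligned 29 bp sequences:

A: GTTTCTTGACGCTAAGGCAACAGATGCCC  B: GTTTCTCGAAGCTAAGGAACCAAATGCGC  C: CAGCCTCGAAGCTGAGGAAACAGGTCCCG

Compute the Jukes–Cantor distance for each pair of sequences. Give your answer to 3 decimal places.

A–B: 6/29 sites differ → p ≈ 0.206897, d = −0.75 ln(1 − 0.275863) = 0.242081 ≈ 0.242.
A–C: 11/29 sites differ → p ≈ 0.37931, d = −0.75 ln(1 − 0.505747) = 0.528531 ≈ 0.529.
B–C: 11/29 sites differ → p ≈ 0.37931, d = −0.75 ln(1 − 0.505747) = 0.528531 ≈ 0.529.

d(A,B) = 0.242, d(A,C) = 0.529, d(B,C) = 0.529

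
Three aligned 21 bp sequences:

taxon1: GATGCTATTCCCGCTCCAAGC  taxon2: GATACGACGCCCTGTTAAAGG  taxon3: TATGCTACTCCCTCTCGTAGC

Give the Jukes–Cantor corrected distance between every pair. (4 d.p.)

d(taxon1,taxon2) = 0.6355, d(taxon1,taxon3) = 0.2865, d(taxon2,taxon3) = 0.6355

taxon1–taxon2: 9/21 sites differ → p ≈ 0.428571, d = −0.75 ln(1 − 0.571428) = 0.635472 ≈ 0.6355.
taxon1–taxon3: 5/21 sites differ → p ≈ 0.238095, d = −0.75 ln(1 − 0.31746) = 0.286451 ≈ 0.2865.
taxon2–taxon3: 9/21 sites differ → p ≈ 0.428571, d = −0.75 ln(1 − 0.571428) = 0.635472 ≈ 0.6355.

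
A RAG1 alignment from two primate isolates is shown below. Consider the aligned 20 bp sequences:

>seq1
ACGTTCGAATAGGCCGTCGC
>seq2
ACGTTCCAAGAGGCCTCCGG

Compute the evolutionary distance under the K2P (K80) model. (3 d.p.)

Of 20 sites, 1 differences are transitions and 4 are transversions, so P = 1/20 = 0.05 and Q = 4/20 = 0.2.
Under the Kimura two-parameter model, d = −½ ln(1 − 2P − Q) − ¼ ln(1 − 2Q).
1 − 2P − Q = 0.7, giving −½ ln(0.7) = 0.178337.
1 − 2Q = 0.6, giving −¼ ln(0.6) = 0.127706.
d = 0.178337 + 0.127706 = 0.306043.

0.306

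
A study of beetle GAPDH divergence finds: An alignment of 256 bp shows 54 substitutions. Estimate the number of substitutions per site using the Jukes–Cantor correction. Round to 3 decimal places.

0.248

p = 54/256 ≈ 0.210938.
d = −(3/4) ln(1 − 4p/3) = −0.75 ln(1 − 0.281251) = −0.75 ln(0.718749)
  = −0.75 × (-0.330243) = 0.247682 substitutions/site.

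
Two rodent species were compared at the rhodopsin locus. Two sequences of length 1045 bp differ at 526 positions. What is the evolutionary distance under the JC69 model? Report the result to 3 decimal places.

p = 526/1045 ≈ 0.503349.
d = −(3/4) ln(1 − 4p/3) = −0.75 ln(1 − 0.671132) = −0.75 ln(0.328868)
  = −0.75 × (-1.112099) = 0.834074 substitutions/site.

0.834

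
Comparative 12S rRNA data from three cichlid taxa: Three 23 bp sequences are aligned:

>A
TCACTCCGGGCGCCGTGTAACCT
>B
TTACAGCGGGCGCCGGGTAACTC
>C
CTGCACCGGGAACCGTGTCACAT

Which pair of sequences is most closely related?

A and B

A–B: 6/23 differ, p = 0.261, d = 0.321.
A–C: 8/23 differ, p = 0.348, d = 0.467.
B–C: 9/23 differ, p = 0.391, d = 0.553.
The smallest distance is between A and B.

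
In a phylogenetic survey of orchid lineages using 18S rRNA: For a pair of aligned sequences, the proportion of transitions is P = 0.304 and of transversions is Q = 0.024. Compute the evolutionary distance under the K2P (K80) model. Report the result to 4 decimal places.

Under the Kimura two-parameter model, d = −½ ln(1 − 2P − Q) − ¼ ln(1 − 2Q).
1 − 2P − Q = 0.368, giving −½ ln(0.368) = 0.499836.
1 − 2Q = 0.952, giving −¼ ln(0.952) = 0.012298.
d = 0.499836 + 0.012298 = 0.512134.

0.5121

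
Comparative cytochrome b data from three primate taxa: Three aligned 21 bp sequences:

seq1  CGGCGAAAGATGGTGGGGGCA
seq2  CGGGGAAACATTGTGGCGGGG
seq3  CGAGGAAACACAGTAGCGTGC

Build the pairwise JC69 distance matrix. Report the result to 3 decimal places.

seq1–seq2: 6/21 sites differ → p ≈ 0.285714, d = −0.75 ln(1 − 0.380952) = 0.359679 ≈ 0.360.
seq1–seq3: 10/21 sites differ → p ≈ 0.47619, d = −0.75 ln(1 − 0.63492) = 0.755729 ≈ 0.756.
seq2–seq3: 6/21 sites differ → p ≈ 0.285714, d = −0.75 ln(1 − 0.380952) = 0.359679 ≈ 0.360.

d(seq1,seq2) = 0.360, d(seq1,seq3) = 0.756, d(seq2,seq3) = 0.360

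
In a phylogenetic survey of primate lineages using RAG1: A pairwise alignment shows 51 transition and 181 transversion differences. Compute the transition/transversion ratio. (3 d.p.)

0.282

R = 51/181 = 0.281767… ≈ 0.282 (to 3 d.p.).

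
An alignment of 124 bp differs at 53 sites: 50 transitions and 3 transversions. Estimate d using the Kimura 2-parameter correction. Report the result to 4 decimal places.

P = 50/124 ≈ 0.403226 and Q = 3/124 ≈ 0.024194.
Under the Kimura two-parameter model, d = −½ ln(1 − 2P − Q) − ¼ ln(1 − 2Q).
1 − 2P − Q = 0.169354, giving −½ ln(0.169354) = 0.887882.
1 − 2Q = 0.951612, giving −¼ ln(0.951612) = 0.012399.
d = 0.887882 + 0.012399 = 0.900281.

0.9003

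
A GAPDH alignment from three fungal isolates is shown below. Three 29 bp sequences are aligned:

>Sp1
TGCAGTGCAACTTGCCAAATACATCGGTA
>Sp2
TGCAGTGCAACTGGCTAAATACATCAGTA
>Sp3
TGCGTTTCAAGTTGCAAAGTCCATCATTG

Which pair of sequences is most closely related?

Sp1 and Sp2

Sp1–Sp2: 3/29 differ, p = 0.103, d = 0.111.
Sp1–Sp3: 10/29 differ, p = 0.345, d = 0.462.
Sp2–Sp3: 10/29 differ, p = 0.345, d = 0.462.
The smallest distance is between Sp1 and Sp2.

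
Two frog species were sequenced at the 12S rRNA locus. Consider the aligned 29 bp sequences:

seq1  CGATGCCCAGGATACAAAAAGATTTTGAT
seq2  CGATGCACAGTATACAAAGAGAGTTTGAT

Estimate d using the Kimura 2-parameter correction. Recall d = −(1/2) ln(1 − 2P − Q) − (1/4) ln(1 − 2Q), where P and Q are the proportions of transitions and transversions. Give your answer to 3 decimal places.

0.153

Of 29 sites, 1 differences are transitions and 3 are transversions, so P = 1/29 ≈ 0.034483 and Q = 3/29 ≈ 0.103448.
Under the Kimura two-parameter model, d = −½ ln(1 − 2P − Q) − ¼ ln(1 − 2Q).
1 − 2P − Q = 0.827586, giving −½ ln(0.827586) = 0.094621.
1 − 2Q = 0.793104, giving −¼ ln(0.793104) = 0.057950.
d = 0.094621 + 0.057950 = 0.152571.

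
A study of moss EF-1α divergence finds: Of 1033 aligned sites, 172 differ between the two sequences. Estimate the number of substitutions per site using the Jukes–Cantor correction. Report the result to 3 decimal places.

p = 172/1033 ≈ 0.166505.
d = −(3/4) ln(1 − 4p/3) = −0.75 ln(1 − 0.222007) = −0.75 ln(0.777993)
  = −0.75 × (-0.251038) = 0.188279 substitutions/site.

0.188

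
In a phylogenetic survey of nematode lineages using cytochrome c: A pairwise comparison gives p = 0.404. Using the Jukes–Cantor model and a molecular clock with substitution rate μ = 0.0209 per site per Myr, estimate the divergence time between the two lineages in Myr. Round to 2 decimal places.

13.88

d = −(3/4) ln(1 − 4p/3) = −0.75 ln(1 − 0.538667) = −0.75 ln(0.461333)
  = −0.75 × (-0.773635) = 0.580226 substitutions/site.
Under a molecular clock d = 2μt, so t = d/(2μ) = 0.580226 / (2 × 0.0209) = 13.88 Myr.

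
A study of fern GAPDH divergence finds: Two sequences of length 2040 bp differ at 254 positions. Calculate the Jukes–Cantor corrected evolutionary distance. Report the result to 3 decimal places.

p = 254/2040 ≈ 0.12451.
d = −(3/4) ln(1 − 4p/3) = −0.75 ln(1 − 0.166013) = −0.75 ln(0.833987)
  = −0.75 × (-0.181537) = 0.136153 substitutions/site.

0.136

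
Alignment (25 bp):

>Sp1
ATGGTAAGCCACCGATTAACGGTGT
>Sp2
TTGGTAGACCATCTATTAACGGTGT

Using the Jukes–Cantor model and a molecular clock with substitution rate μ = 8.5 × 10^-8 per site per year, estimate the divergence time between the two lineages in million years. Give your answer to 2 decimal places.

1.37

The sequences differ at 5 of 25 sites (1, 7, 8, 12, 14), so p = 5/25 = 0.2.
d = −(3/4) ln(1 − 4p/3) = −0.75 ln(1 − 0.266667) = −0.75 ln(0.733333)
  = −0.75 × (-0.310155) = 0.232616 substitutions/site.
Under a molecular clock d = 2μt, so t = d/(2μ) = 0.232616 / (2 × 8.5 × 10^-8) = 1.37 million years.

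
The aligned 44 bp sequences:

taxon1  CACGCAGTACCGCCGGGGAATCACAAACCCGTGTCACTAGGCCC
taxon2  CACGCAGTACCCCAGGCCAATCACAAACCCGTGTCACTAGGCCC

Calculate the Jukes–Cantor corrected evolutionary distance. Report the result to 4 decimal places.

0.0969

The sequences differ at 4 of 44 sites (12, 14, 17, 18), so p = 4/44 ≈ 0.090909.
d = −(3/4) ln(1 − 4p/3) = −0.75 ln(1 − 0.121212) = −0.75 ln(0.878788)
  = −0.75 × (-0.129212) = 0.096909 substitutions/site.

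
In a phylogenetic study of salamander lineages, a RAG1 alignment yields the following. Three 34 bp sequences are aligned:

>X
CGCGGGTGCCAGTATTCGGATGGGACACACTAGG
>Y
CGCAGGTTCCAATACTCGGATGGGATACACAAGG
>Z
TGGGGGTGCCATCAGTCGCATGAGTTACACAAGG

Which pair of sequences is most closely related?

X and Y

X–Y: 6/34 differ, p = 0.176, d = 0.201.
X–Z: 10/34 differ, p = 0.294, d = 0.373.
Y–Z: 10/34 differ, p = 0.294, d = 0.373.
The smallest distance is between X and Y.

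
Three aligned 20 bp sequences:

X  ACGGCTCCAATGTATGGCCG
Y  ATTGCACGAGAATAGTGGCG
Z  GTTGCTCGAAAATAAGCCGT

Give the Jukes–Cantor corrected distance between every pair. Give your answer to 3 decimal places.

X–Y: 10/20 sites differ → p = 0.5, d = −0.75 ln(1 − 0.666667) = 0.823960 ≈ 0.824.
X–Z: 10/20 sites differ → p = 0.5, d = −0.75 ln(1 − 0.666667) = 0.823960 ≈ 0.824.
Y–Z: 9/20 sites differ → p = 0.45, d = −0.75 ln(1 − 0.6) = 0.687218 ≈ 0.687.

d(X,Y) = 0.824, d(X,Z) = 0.824, d(Y,Z) = 0.687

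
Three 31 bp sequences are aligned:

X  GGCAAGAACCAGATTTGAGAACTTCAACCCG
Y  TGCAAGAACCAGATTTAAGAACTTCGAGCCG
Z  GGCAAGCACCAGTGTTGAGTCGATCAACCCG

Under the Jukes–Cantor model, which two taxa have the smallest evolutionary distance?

X and Y

X–Y: 4/31 differ, p = 0.129, d = 0.142.
X–Z: 7/31 differ, p = 0.226, d = 0.269.
Y–Z: 11/31 differ, p = 0.355, d = 0.481.
The smallest distance is between X and Y.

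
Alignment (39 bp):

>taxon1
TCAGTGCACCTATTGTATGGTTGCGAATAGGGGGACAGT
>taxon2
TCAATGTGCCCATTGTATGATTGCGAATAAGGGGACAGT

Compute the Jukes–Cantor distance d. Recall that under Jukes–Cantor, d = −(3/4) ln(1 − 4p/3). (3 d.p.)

The sequences differ at 6 of 39 sites (4, 7, 8, 11, 20, 30), so p = 6/39 ≈ 0.153846.
d = −(3/4) ln(1 − 4p/3) = −0.75 ln(1 − 0.205128) = −0.75 ln(0.794872)
  = −0.75 × (-0.229574) = 0.172181 substitutions/site.

0.172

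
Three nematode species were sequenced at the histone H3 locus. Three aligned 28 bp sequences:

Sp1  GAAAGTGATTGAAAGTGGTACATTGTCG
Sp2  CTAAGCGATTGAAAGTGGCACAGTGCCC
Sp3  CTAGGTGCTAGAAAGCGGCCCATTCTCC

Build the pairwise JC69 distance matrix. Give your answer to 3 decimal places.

Sp1–Sp2: 7/28 sites differ → p = 0.25, d = −0.75 ln(1 − 0.333333) = 0.304098 ≈ 0.304.
Sp1–Sp3: 10/28 sites differ → p ≈ 0.357143, d = −0.75 ln(1 − 0.476191) = 0.484971 ≈ 0.485.
Sp2–Sp3: 9/28 sites differ → p ≈ 0.321429, d = −0.75 ln(1 − 0.428572) = 0.419713 ≈ 0.420.

d(Sp1,Sp2) = 0.304, d(Sp1,Sp3) = 0.485, d(Sp2,Sp3) = 0.420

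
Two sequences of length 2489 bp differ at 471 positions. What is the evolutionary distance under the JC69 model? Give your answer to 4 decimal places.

0.2181

p = 471/2489 ≈ 0.189233.
d = −(3/4) ln(1 − 4p/3) = −0.75 ln(1 − 0.252311) = −0.75 ln(0.747689)
  = −0.75 × (-0.290768) = 0.218076 substitutions/site.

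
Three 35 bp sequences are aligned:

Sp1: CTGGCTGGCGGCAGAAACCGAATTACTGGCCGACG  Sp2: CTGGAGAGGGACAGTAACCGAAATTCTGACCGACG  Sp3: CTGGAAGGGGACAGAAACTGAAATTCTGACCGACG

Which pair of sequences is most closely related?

Sp1–Sp2: 9/35 differ, p = 0.257, d = 0.315.
Sp1–Sp3: 8/35 differ, p = 0.229, d = 0.273.
Sp2–Sp3: 4/35 differ, p = 0.114, d = 0.124.
The smallest distance is between Sp2 and Sp3.

Sp2 and Sp3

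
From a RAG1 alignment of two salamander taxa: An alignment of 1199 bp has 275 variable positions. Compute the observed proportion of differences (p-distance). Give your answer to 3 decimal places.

0.229

p = 275/1199 = 0.229357… ≈ 0.229 (to 3 d.p.).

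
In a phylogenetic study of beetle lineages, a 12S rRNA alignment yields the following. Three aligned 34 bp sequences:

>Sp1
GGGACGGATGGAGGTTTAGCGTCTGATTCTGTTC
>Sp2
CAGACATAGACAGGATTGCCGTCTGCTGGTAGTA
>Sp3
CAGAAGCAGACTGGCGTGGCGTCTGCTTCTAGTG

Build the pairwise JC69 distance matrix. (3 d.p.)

d(Sp1,Sp2) = 0.741, d(Sp1,Sp3) = 0.665, d(Sp2,Sp3) = 0.373

Sp1–Sp2: 16/34 sites differ → p ≈ 0.470588, d = −0.75 ln(1 − 0.627451) = 0.740540 ≈ 0.741.
Sp1–Sp3: 15/34 sites differ → p ≈ 0.441176, d = −0.75 ln(1 − 0.588235) = 0.665477 ≈ 0.665.
Sp2–Sp3: 10/34 sites differ → p ≈ 0.294118, d = −0.75 ln(1 − 0.392157) = 0.373379 ≈ 0.373.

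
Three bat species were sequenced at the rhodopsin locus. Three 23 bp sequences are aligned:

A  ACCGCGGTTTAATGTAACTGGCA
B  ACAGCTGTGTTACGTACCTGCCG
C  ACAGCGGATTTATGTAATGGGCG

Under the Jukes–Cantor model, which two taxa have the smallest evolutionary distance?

A and C

A–B: 8/23 differ, p = 0.348, d = 0.467.
A–C: 6/23 differ, p = 0.261, d = 0.321.
B–C: 8/23 differ, p = 0.348, d = 0.467.
The smallest distance is between A and C.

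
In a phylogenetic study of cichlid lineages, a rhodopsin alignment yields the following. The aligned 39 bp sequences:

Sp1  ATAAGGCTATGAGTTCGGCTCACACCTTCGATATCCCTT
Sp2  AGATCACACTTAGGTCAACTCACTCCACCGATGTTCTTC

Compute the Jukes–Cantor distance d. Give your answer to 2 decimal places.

0.65

The sequences differ at 17 of 39 sites, so p = 17/39 ≈ 0.435897.
d = −(3/4) ln(1 − 4p/3) = −0.75 ln(1 − 0.581196) = −0.75 ln(0.418804)
  = −0.75 × (-0.870352) = 0.652764 substitutions/site.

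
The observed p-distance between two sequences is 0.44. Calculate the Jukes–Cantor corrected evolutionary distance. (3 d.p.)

d = −(3/4) ln(1 − 4p/3) = −0.75 ln(1 − 0.586667) = −0.75 ln(0.413333)
  = −0.75 × (-0.883502) = 0.662627 substitutions/site.

0.663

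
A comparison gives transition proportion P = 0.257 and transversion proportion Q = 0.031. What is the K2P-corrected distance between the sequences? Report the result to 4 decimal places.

Under the Kimura two-parameter model, d = −½ ln(1 − 2P − Q) − ¼ ln(1 − 2Q).
1 − 2P − Q = 0.455, giving −½ ln(0.455) = 0.393729.
1 − 2Q = 0.938, giving −¼ ln(0.938) = 0.016001.
d = 0.393729 + 0.016001 = 0.409730.

0.4097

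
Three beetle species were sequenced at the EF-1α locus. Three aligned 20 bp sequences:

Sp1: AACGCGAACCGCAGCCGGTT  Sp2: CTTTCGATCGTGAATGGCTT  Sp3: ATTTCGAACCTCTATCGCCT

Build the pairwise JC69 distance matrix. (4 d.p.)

d(Sp1,Sp2) = 1.2071, d(Sp1,Sp3) = 0.6872, d(Sp2,Sp3) = 0.4715

Sp1–Sp2: 12/20 sites differ → p = 0.6, d = −0.75 ln(1 − 0.8) = 1.207078 ≈ 1.2071.
Sp1–Sp3: 9/20 sites differ → p = 0.45, d = −0.75 ln(1 − 0.6) = 0.687218 ≈ 0.6872.
Sp2–Sp3: 7/20 sites differ → p = 0.35, d = −0.75 ln(1 − 0.466667) = 0.471457 ≈ 0.4715.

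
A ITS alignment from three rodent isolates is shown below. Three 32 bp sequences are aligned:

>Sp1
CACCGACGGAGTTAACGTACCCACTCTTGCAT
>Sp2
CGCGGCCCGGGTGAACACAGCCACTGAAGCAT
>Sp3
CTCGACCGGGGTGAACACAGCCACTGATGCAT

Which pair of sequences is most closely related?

Sp2 and Sp3

Sp1–Sp2: 12/32 differ, p = 0.375, d = 0.520.
Sp1–Sp3: 11/32 differ, p = 0.344, d = 0.460.
Sp2–Sp3: 4/32 differ, p = 0.125, d = 0.137.
The smallest distance is between Sp2 and Sp3.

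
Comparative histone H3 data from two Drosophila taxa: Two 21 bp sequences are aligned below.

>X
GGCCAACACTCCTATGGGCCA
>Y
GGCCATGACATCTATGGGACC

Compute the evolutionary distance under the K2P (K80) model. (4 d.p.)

Of 21 sites, 1 differences are transitions and 5 are transversions, so P = 1/21 ≈ 0.047619 and Q = 5/21 ≈ 0.238095.
Under the Kimura two-parameter model, d = −½ ln(1 − 2P − Q) − ¼ ln(1 − 2Q).
1 − 2P − Q = 0.666667, giving −½ ln(0.666667) = 0.202732.
1 − 2Q = 0.52381, giving −¼ ln(0.52381) = 0.161657.
d = 0.202732 + 0.161657 = 0.364389.

0.3644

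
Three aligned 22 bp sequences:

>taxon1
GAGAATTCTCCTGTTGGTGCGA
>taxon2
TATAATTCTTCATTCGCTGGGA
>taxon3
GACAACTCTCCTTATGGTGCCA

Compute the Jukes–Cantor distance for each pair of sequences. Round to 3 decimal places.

taxon1–taxon2: 8/22 sites differ → p ≈ 0.363636, d = −0.75 ln(1 − 0.484848) = 0.497470 ≈ 0.497.
taxon1–taxon3: 5/22 sites differ → p ≈ 0.227273, d = −0.75 ln(1 − 0.303031) = 0.270761 ≈ 0.271.
taxon2–taxon3: 10/22 sites differ → p ≈ 0.454545, d = −0.75 ln(1 − 0.60606) = 0.698667 ≈ 0.699.

d(taxon1,taxon2) = 0.497, d(taxon1,taxon3) = 0.271, d(taxon2,taxon3) = 0.699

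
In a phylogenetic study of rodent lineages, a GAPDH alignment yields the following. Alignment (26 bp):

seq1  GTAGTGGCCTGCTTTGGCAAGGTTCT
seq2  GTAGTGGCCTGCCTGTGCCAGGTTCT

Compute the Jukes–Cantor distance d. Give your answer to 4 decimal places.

0.1722

The sequences differ at 4 of 26 sites (13, 15, 16, 19), so p = 4/26 ≈ 0.153846.
d = −(3/4) ln(1 − 4p/3) = −0.75 ln(1 − 0.205128) = −0.75 ln(0.794872)
  = −0.75 × (-0.229574) = 0.172181 substitutions/site.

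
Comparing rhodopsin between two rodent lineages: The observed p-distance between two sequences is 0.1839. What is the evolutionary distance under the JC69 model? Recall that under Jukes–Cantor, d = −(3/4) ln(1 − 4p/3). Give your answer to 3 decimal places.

0.211

d = −(3/4) ln(1 − 4p/3) = −0.75 ln(1 − 0.2452) = −0.75 ln(0.7548)
  = −0.75 × (-0.281302) = 0.210977 substitutions/site.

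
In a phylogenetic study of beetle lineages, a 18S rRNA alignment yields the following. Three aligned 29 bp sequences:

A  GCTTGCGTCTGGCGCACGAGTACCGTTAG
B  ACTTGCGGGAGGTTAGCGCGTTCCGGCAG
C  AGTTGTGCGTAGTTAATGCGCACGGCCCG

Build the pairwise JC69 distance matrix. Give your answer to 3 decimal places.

A–B: 12/29 sites differ → p ≈ 0.413793, d = −0.75 ln(1 − 0.551724) = 0.601760 ≈ 0.602.
A–C: 16/29 sites differ → p ≈ 0.551724, d = −0.75 ln(1 − 0.735632) = 0.997810 ≈ 0.998.
B–C: 12/29 sites differ → p ≈ 0.413793, d = −0.75 ln(1 − 0.551724) = 0.601760 ≈ 0.602.

d(A,B) = 0.602, d(A,C) = 0.998, d(B,C) = 0.602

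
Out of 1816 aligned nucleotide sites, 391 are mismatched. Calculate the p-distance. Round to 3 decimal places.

0.215

p = 391/1816 = 0.215308… ≈ 0.215 (to 3 d.p.).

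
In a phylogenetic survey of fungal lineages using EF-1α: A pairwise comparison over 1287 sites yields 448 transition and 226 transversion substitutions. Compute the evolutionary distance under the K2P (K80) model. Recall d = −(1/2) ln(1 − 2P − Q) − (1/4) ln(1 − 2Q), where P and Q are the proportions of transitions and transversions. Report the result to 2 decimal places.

P = 448/1287 ≈ 0.348096 and Q = 226/1287 ≈ 0.175602.
Under the Kimura two-parameter model, d = −½ ln(1 − 2P − Q) − ¼ ln(1 − 2Q).
1 − 2P − Q = 0.128206, giving −½ ln(0.128206) = 1.027058.
1 − 2Q = 0.648796, giving −¼ ln(0.648796) = 0.108159.
d = 1.027058 + 0.108159 = 1.135217.

1.14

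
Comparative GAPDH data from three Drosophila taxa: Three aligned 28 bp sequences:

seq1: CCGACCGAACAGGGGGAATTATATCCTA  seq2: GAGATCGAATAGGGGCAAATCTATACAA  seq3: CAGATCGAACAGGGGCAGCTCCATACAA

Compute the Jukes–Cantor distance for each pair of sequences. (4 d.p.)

seq1–seq2: 9/28 sites differ → p ≈ 0.321429, d = −0.75 ln(1 − 0.428572) = 0.419713 ≈ 0.4197.
seq1–seq3: 9/28 sites differ → p ≈ 0.321429, d = −0.75 ln(1 − 0.428572) = 0.419713 ≈ 0.4197.
seq2–seq3: 5/28 sites differ → p ≈ 0.178571, d = −0.75 ln(1 − 0.238095) = 0.203950 ≈ 0.2040.

d(seq1,seq2) = 0.4197, d(seq1,seq3) = 0.4197, d(seq2,seq3) = 0.2040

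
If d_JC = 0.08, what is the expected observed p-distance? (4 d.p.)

p = (3/4)(1 − e^(−4d/3)) = 0.75 × (1 − e^(-0.106667)) = 0.75 × (1 − 0.898825) = 0.075881.

0.0759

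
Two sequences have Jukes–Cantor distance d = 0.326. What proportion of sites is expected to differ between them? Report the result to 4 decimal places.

p = (3/4)(1 − e^(−4d/3)) = 0.75 × (1 − e^(-0.434667)) = 0.75 × (1 − 0.647480) = 0.264390.

0.2644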